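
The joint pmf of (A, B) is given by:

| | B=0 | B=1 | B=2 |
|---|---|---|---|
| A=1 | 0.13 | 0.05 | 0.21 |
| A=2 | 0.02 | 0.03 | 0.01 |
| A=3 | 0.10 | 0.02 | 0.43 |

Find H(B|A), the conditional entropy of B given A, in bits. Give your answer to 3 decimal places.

Chain rule: H(B|A) = H(A,B) − H(A).
Marginals: p(A) = (0.3900, 0.0600, 0.5500), p(B) = (0.2500, 0.1000, 0.6500).
H(A,B) = 2.3713 bits; H(A) = 1.2477 bits.
H(B|A) = 2.3713 − 1.2477 = 1.124 bits.

1.124 bits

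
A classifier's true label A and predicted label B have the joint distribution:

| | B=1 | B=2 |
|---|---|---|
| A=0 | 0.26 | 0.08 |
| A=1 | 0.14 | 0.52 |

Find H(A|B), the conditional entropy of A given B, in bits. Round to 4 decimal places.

0.7135 bits

Marginals: p(A) = (0.3400, 0.6600), p(B) = (0.4000, 0.6000).
H(A|B) = Σ p(B) · H(A|B=·).
  B=1: p=0.4000, H(A|B=1) = 0.9341
  B=2: p=0.6000, H(A|B=2) = 0.5665
Weighted sum = 0.7135 bits.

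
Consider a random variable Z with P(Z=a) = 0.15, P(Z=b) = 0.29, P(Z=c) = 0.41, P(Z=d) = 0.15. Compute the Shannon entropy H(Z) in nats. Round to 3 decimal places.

1.294 nats

H(Z) = −Σ p·ln p.
  −(0.15)·ln(0.15) = 0.2846
  −(0.29)·ln(0.29) = 0.3590
  −(0.41)·ln(0.41) = 0.3656
  −(0.15)·ln(0.15) = 0.2846
Sum: 0.2846 + 0.3590 + 0.3656 + 0.2846 = 1.294 nats.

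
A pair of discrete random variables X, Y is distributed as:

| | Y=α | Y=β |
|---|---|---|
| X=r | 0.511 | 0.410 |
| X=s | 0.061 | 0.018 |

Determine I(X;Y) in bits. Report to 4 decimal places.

0.0108 bits

Marginals: p(X) = (0.9210, 0.0790), p(Y) = (0.5720, 0.4280).
I(X;Y) = H(X) + H(Y) − H(X,Y).
H(X) = 0.3986, H(Y) = 0.9850, H(X,Y) = 1.3728.
I(X;Y) = 0.3986 + 0.9850 − 1.3728 = 0.0108 bits.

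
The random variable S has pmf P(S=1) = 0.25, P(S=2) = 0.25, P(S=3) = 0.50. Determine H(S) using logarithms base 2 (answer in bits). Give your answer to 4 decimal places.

H(S) = −Σ p·log₂ p.
  −(0.25)·log₂(0.25) = 0.50000
  −(0.25)·log₂(0.25) = 0.50000
  −(0.50)·log₂(0.50) = 0.50000
Sum: 0.50000 + 0.50000 + 0.50000 = 1.5000 bits.

1.5000 bits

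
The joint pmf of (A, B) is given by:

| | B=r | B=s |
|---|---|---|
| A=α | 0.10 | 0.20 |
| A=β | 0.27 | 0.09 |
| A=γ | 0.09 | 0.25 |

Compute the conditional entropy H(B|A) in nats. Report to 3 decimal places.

Chain rule: H(B|A) = H(A,B) − H(A).
Marginals: p(A) = (0.3000, 0.3600, 0.3400), p(B) = (0.4600, 0.5400).
H(A,B) = 1.6857 nats; H(A) = 1.0958 nats.
H(B|A) = 1.6857 − 1.0958 = 0.590 nats.

0.590 nats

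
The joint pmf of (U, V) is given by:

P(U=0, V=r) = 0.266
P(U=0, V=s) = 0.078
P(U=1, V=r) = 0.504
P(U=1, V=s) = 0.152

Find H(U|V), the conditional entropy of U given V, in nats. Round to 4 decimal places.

Chain rule: H(U|V) = H(U,V) − H(V).
Marginals: p(U) = (0.3440, 0.6560), p(V) = (0.7700, 0.2300).
H(U,V) = 1.1829 nats; H(V) = 0.5393 nats.
H(U|V) = 1.1829 − 0.5393 = 0.6436 nats.

0.6436 nats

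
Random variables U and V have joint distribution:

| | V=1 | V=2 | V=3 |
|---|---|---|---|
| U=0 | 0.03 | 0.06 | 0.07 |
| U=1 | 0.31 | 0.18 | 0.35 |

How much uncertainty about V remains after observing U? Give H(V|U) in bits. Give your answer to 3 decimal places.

1.529 bits

Marginals: p(U) = (0.1600, 0.8400), p(V) = (0.3400, 0.2400, 0.4200).
H(V|U) = Σ p(U) · H(V|U=·).
  U=0: p=0.1600, H(V|U=0) = 1.5052
  U=1: p=0.8400, H(V|U=1) = 1.5332
Weighted sum = 1.529 bits.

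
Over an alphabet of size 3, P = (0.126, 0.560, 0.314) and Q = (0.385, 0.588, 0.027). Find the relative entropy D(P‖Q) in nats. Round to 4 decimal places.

0.6024 nats

D(P‖Q) = Σ p·ln(p/q).
  0.126·ln(0.126/0.385) = -0.14074
  0.560·ln(0.560/0.588) = -0.02732
  0.314·ln(0.314/0.027) = 0.77042
D(P‖Q) = 0.6024 nats.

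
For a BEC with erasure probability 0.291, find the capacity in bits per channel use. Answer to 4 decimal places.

0.7090 bits

Binary erasure channel: capacity C = 1 − ε.
C = 1 − 0.291 = 0.7090 bits per channel use.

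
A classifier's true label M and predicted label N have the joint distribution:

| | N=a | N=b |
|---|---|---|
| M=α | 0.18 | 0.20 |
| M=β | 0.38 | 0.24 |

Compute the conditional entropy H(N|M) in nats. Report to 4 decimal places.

Marginals: p(M) = (0.3800, 0.6200), p(N) = (0.5600, 0.4400).
H(N|M) = Σ p(M) · H(N|M=·).
  M=α: p=0.3800, H(N|M=α) = 0.6918
  M=β: p=0.6200, H(N|M=β) = 0.6674
Weighted sum = 0.6767 nats.

0.6767 nats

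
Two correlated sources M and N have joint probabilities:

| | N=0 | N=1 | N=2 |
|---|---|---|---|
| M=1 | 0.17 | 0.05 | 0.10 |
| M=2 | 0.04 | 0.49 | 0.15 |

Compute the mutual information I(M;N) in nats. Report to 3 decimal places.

Marginals: p(M) = (0.3200, 0.6800), p(N) = (0.2100, 0.5400, 0.2500).
I(M;N) = H(M) + H(N) − H(M,N).
H(M) = 0.6269, H(N) = 1.0071, H(M,N) = 1.4441.
I(M;N) = 0.6269 + 1.0071 − 1.4441 = 0.190 nats.

0.190 nats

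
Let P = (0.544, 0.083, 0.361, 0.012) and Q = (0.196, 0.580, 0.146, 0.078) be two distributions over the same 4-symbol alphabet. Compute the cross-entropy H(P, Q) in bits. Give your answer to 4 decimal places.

H(P,Q) = −Σ p·log₂ q.
  −0.544·log₂(0.196) = 1.27898
  −0.083·log₂(0.580) = 0.06523
  −0.361·log₂(0.146) = 1.00212
  −0.012·log₂(0.078) = 0.04416
H(P,Q) = 2.3905 bits.

2.3905 bits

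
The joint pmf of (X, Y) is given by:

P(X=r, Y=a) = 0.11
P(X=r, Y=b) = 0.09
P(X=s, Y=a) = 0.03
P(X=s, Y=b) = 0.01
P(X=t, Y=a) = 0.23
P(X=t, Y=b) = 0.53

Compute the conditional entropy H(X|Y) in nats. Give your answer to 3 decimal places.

Chain rule: H(X|Y) = H(X,Y) − H(Y).
Marginals: p(X) = (0.2000, 0.0400, 0.7600), p(Y) = (0.3700, 0.6300).
H(X,Y) = 1.2853 nats; H(Y) = 0.6590 nats.
H(X|Y) = 1.2853 − 0.6590 = 0.626 nats.

0.626 nats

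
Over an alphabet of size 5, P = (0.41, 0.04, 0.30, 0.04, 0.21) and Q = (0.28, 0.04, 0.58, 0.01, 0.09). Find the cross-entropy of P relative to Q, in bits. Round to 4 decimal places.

H(P,Q) = −Σ p·log₂ q.
  −0.41·log₂(0.28) = 0.75297
  −0.04·log₂(0.04) = 0.18575
  −0.30·log₂(0.58) = 0.23576
  −0.04·log₂(0.01) = 0.26575
  −0.21·log₂(0.09) = 0.72953
H(P,Q) = 2.1698 bits.

2.1698 bits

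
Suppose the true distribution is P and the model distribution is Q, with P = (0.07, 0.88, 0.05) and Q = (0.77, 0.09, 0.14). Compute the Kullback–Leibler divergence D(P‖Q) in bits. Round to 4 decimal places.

D(P‖Q) = Σ p·log₂(p/q).
  0.07·log₂(0.07/0.77) = -0.24216
  0.88·log₂(0.88/0.09) = 2.89477
  0.05·log₂(0.05/0.14) = -0.07427
D(P‖Q) = 2.5783 bits.

2.5783 bits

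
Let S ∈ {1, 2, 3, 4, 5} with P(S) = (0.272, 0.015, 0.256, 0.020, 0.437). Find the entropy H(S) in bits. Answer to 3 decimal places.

1.740 bits

H(S) = −Σ p·log₂ p.
  −(0.272)·log₂(0.272) = 0.5109
  −(0.015)·log₂(0.015) = 0.0909
  −(0.256)·log₂(0.256) = 0.5032
  −(0.020)·log₂(0.020) = 0.1129
  −(0.437)·log₂(0.437) = 0.5219
Sum: 0.5109 + 0.0909 + 0.5032 + 0.1129 + 0.5219 = 1.740 bits.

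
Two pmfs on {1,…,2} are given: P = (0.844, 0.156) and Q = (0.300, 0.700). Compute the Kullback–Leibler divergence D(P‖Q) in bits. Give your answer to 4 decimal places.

0.9216 bits

D(P‖Q) = Σ p·log₂(p/q).
  0.844·log₂(0.844/0.300) = 1.25948
  0.156·log₂(0.156/0.700) = -0.33787
D(P‖Q) = 0.9216 bits.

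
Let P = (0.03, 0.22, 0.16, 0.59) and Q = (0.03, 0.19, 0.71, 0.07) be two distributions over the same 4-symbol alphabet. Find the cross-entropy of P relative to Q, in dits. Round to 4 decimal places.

0.9096 dits

H(P,Q) = −Σ p·log₁₀ q.
  −0.03·log₁₀(0.03) = 0.04569
  −0.22·log₁₀(0.19) = 0.15867
  −0.16·log₁₀(0.71) = 0.02380
  −0.59·log₁₀(0.07) = 0.68139
H(P,Q) = 0.9096 dits.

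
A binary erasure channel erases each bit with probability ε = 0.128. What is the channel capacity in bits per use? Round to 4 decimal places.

0.8720 bits

Binary erasure channel: capacity C = 1 − ε.
C = 1 − 0.128 = 0.8720 bits per channel use.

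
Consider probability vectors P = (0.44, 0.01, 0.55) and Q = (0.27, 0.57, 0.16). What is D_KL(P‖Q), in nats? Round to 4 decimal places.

D(P‖Q) = Σ p·ln(p/q).
  0.44·ln(0.44/0.27) = 0.21488
  0.01·ln(0.01/0.57) = -0.04043
  0.55·ln(0.55/0.16) = 0.67911
D(P‖Q) = 0.8536 nats.

0.8536 nats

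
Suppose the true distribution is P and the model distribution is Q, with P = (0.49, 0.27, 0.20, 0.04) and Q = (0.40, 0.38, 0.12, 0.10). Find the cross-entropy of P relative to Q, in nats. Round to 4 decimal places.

1.2264 nats

H(P,Q) = −Σ p·ln q.
  −0.49·ln(0.40) = 0.44898
  −0.27·ln(0.38) = 0.26125
  −0.20·ln(0.12) = 0.42405
  −0.04·ln(0.10) = 0.09210
H(P,Q) = 1.2264 nats.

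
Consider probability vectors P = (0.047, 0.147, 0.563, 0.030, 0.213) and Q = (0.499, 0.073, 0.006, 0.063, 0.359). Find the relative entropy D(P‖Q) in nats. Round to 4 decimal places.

2.4153 nats

D(P‖Q) = Σ p·ln(p/q).
  0.047·ln(0.047/0.499) = -0.11104
  0.147·ln(0.147/0.073) = 0.10290
  0.563·ln(0.563/0.006) = 2.55688
  0.030·ln(0.030/0.063) = -0.02226
  0.213·ln(0.213/0.359) = -0.11119
D(P‖Q) = 2.4153 nats.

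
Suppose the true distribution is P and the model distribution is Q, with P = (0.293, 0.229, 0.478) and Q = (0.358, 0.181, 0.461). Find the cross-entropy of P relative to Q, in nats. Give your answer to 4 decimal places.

1.0625 nats

H(P,Q) = −Σ p·ln q.
  −0.293·ln(0.358) = 0.30098
  −0.229·ln(0.181) = 0.39142
  −0.478·ln(0.461) = 0.37014
H(P,Q) = 1.0625 nats.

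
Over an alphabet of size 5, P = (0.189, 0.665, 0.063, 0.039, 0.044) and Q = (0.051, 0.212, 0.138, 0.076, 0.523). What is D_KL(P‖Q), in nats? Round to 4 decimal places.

D(P‖Q) = Σ p·ln(p/q).
  0.189·ln(0.189/0.051) = 0.24758
  0.665·ln(0.665/0.212) = 0.76023
  0.063·ln(0.063/0.138) = -0.04940
  0.039·ln(0.039/0.076) = -0.02602
  0.044·ln(0.044/0.523) = -0.10892
D(P‖Q) = 0.8235 nats.

0.8235 nats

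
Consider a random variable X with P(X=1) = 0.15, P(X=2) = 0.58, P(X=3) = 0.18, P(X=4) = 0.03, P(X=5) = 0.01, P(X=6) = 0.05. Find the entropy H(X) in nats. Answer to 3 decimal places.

1.210 nats

H(X) = −Σ p·ln p.
  −(0.15)·ln(0.15) = 0.2846
  −(0.58)·ln(0.58) = 0.3159
  −(0.18)·ln(0.18) = 0.3087
  −(0.03)·ln(0.03) = 0.1052
  −(0.01)·ln(0.01) = 0.0461
  −(0.05)·ln(0.05) = 0.1498
Sum: 0.2846 + 0.3159 + 0.3087 + 0.1052 + 0.0461 + 0.1498 = 1.210 nats.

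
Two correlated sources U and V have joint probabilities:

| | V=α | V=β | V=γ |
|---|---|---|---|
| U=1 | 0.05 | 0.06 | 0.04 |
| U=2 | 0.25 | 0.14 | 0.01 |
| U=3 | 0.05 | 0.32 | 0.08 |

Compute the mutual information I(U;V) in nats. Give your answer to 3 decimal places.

Marginals: p(U) = (0.1500, 0.4000, 0.4500), p(V) = (0.3500, 0.5200, 0.1300).
I(U;V) = H(U) + H(V) − H(U,V).
H(U) = 1.0104, H(V) = 0.9727, H(U,V) = 1.8317.
I(U;V) = 1.0104 + 0.9727 − 1.8317 = 0.151 nats.

0.151 nats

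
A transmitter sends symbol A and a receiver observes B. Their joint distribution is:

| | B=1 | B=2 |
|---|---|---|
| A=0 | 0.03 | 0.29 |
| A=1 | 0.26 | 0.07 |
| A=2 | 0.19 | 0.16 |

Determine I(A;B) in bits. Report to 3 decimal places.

Marginals: p(A) = (0.3200, 0.3300, 0.3500), p(B) = (0.4800, 0.5200).
I(A;B) = Σ p(x,y)·log₂[p(x,y)/(p(x)p(y))].
  (0,1): 0.03·log₂(0.1953) = -0.0707
  (0,2): 0.29·log₂(1.7428) = 0.2324
  (1,1): 0.26·log₂(1.6414) = 0.1859
  (1,2): 0.07·log₂(0.4079) = -0.0906
  (2,1): 0.19·log₂(1.1310) = 0.0337
  (2,2): 0.16·log₂(0.8791) = -0.0297
Sum = 0.261 bits.

0.261 bits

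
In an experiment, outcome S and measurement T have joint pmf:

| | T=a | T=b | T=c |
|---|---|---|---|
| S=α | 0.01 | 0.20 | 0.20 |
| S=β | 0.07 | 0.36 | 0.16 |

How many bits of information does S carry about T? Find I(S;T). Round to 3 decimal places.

Marginals: p(S) = (0.4100, 0.5900), p(T) = (0.0800, 0.5600, 0.3600).
I(S;T) = H(S) + H(T) − H(S,T).
H(S) = 0.9765, H(T) = 1.2906, H(S,T) = 2.2174.
I(S;T) = 0.9765 + 1.2906 − 2.2174 = 0.050 bits.

0.050 bits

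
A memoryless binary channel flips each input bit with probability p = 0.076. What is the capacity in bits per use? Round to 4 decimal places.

0.6121 bits

Binary symmetric channel: C = 1 − h₂(ε) where h₂ is the binary entropy function.
h₂(0.076) = −0.076·log₂0.076 − 0.924·log₂0.924 = 0.3879.
C = 1 − 0.3879 = 0.6121 bits per channel use.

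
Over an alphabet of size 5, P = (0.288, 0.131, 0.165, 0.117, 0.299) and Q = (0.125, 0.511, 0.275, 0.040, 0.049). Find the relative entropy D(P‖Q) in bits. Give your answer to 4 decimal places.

D(P‖Q) = Σ p·log₂(p/q).
  0.288·log₂(0.288/0.125) = 0.34679
  0.131·log₂(0.131/0.511) = -0.25725
  0.165·log₂(0.165/0.275) = -0.12160
  0.117·log₂(0.117/0.040) = 0.18117
  0.299·log₂(0.299/0.049) = 0.78018
D(P‖Q) = 0.9293 bits.

0.9293 bits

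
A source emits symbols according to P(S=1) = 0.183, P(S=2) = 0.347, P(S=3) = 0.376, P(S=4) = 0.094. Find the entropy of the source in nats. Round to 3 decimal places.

H(S) = −Σ p·ln p.
  −(0.183)·ln(0.183) = 0.3108
  −(0.347)·ln(0.347) = 0.3673
  −(0.376)·ln(0.376) = 0.3678
  −(0.094)·ln(0.094) = 0.2223
Sum: 0.3108 + 0.3673 + 0.3678 + 0.2223 = 1.268 nats.

1.268 nats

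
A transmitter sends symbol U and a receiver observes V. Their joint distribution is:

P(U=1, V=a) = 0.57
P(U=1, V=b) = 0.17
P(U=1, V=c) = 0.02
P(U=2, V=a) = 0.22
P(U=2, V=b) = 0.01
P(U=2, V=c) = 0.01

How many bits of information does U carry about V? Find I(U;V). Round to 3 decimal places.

0.038 bits

Marginals: p(U) = (0.7600, 0.2400), p(V) = (0.7900, 0.1800, 0.0300).
I(U;V) = H(U) + H(V) − H(U,V).
H(U) = 0.7950, H(V) = 0.8657, H(U,V) = 1.6232.
I(U;V) = 0.7950 + 0.8657 − 1.6232 = 0.038 bits.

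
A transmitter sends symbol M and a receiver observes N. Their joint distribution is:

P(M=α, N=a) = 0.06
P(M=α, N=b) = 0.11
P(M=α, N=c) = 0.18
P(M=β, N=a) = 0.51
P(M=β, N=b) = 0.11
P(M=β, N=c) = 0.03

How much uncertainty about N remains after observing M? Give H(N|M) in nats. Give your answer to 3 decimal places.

Marginals: p(M) = (0.3500, 0.6500), p(N) = (0.5700, 0.2200, 0.2100).
H(N|M) = Σ p(M) · H(N|M=·).
  M=α: p=0.3500, H(N|M=α) = 1.0081
  M=β: p=0.6500, H(N|M=β) = 0.6329
Weighted sum = 0.764 nats.

0.764 nats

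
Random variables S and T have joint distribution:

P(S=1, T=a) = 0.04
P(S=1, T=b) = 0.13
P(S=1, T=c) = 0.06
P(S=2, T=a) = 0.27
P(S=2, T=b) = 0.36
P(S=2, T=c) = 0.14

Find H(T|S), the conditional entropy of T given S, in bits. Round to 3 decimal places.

1.472 bits

Marginals: p(S) = (0.2300, 0.7700), p(T) = (0.3100, 0.4900, 0.2000).
H(T|S) = Σ p(S) · H(T|S=·).
  S=1: p=0.2300, H(T|S=1) = 1.4098
  S=2: p=0.7700, H(T|S=2) = 1.4901
Weighted sum = 1.472 bits.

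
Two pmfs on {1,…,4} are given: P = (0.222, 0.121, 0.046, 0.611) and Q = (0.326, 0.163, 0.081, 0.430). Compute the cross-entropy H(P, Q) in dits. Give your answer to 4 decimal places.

H(P,Q) = −Σ p·log₁₀ q.
  −0.222·log₁₀(0.326) = 0.10807
  −0.121·log₁₀(0.163) = 0.09533
  −0.046·log₁₀(0.081) = 0.05021
  −0.611·log₁₀(0.430) = 0.22395
H(P,Q) = 0.4776 dits.

0.4776 dits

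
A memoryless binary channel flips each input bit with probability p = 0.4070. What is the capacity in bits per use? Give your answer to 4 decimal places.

Binary symmetric channel: C = 1 − h₂(ε) where h₂ is the binary entropy function.
h₂(0.4070) = −0.4070·log₂0.4070 − 0.5930·log₂0.5930 = 0.9749.
C = 1 − 0.9749 = 0.0251 bits per channel use.

0.0251 bits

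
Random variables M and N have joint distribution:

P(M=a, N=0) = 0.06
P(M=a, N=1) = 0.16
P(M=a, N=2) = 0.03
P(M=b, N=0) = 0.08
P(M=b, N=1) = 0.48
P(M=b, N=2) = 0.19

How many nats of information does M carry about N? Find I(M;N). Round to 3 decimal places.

Marginals: p(M) = (0.2500, 0.7500), p(N) = (0.1400, 0.6400, 0.2200).
I(M;N) = Σ p(x,y)·ln[p(x,y)/(p(x)p(y))].
  (a,0): 0.06·ln(1.7143) = 0.0323
  (a,1): 0.16·ln(1.0000) = 0.0000
  (a,2): 0.03·ln(0.5455) = -0.0182
  (b,0): 0.08·ln(0.7619) = -0.0218
  (b,1): 0.48·ln(1.0000) = 0.0000
  (b,2): 0.19·ln(1.1515) = 0.0268
Sum = 0.019 nats.

0.019 nats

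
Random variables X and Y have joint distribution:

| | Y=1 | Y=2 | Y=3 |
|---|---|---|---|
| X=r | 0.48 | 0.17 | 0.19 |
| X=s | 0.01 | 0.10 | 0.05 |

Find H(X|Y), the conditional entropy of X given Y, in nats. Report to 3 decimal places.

Chain rule: H(X|Y) = H(X,Y) − H(Y).
Marginals: p(X) = (0.8400, 0.1600), p(Y) = (0.4900, 0.2700, 0.2400).
H(X,Y) = 1.3952 nats; H(Y) = 1.0456 nats.
H(X|Y) = 1.3952 − 1.0456 = 0.350 nats.

0.350 nats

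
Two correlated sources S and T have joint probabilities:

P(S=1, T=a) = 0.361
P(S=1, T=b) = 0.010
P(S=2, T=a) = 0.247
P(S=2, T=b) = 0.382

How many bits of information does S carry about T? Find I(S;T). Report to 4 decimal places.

Marginals: p(S) = (0.3710, 0.6290), p(T) = (0.6080, 0.3920).
I(S;T) = Σ p(x,y)·log₂[p(x,y)/(p(x)p(y))].
  (1,a): 0.361·log₂(1.6004) = 0.24492
  (1,b): 0.010·log₂(0.0688) = -0.03862
  (2,a): 0.247·log₂(0.6459) = -0.15578
  (2,b): 0.382·log₂(1.5493) = 0.24127
Sum = 0.2918 bits.

0.2918 bits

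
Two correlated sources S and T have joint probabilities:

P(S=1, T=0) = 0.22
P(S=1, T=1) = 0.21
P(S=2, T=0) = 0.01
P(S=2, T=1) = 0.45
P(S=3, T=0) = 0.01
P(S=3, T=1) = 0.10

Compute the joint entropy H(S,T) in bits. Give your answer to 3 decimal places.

H(S,T) = −Σ p(x,y)·log₂ p(x,y) over all 6 cells.
  cell (1,0): −0.22·log₂0.22 = 0.4806
  cell (1,1): −0.21·log₂0.21 = 0.4728
  cell (2,0): −0.01·log₂0.01 = 0.0664
  cell (2,1): −0.45·log₂0.45 = 0.5184
  cell (3,0): −0.01·log₂0.01 = 0.0664
  cell (3,1): −0.10·log₂0.10 = 0.3322
Sum = 1.937 bits.

1.937 bits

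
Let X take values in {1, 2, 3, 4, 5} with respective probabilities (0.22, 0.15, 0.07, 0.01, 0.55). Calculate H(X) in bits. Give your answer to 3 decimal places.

1.700 bits

H(X) = −Σ p·log₂ p.
  −(0.22)·log₂(0.22) = 0.4806
  −(0.15)·log₂(0.15) = 0.4105
  −(0.07)·log₂(0.07) = 0.2686
  −(0.01)·log₂(0.01) = 0.0664
  −(0.55)·log₂(0.55) = 0.4744
Sum: 0.4806 + 0.4105 + 0.2686 + 0.0664 + 0.4744 = 1.700 bits.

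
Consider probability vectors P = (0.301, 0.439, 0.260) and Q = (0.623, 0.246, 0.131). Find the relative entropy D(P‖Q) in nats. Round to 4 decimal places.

D(P‖Q) = Σ p·ln(p/q).
  0.301·ln(0.301/0.623) = -0.21896
  0.439·ln(0.439/0.246) = 0.25425
  0.260·ln(0.260/0.131) = 0.17823
D(P‖Q) = 0.2135 nats.

0.2135 nats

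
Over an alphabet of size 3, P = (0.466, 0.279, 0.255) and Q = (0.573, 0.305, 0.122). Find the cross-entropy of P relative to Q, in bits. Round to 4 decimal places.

H(P,Q) = −Σ p·log₂ q.
  −0.466·log₂(0.573) = 0.37438
  −0.279·log₂(0.305) = 0.47796
  −0.255·log₂(0.122) = 0.77394
H(P,Q) = 1.6263 bits.

1.6263 bits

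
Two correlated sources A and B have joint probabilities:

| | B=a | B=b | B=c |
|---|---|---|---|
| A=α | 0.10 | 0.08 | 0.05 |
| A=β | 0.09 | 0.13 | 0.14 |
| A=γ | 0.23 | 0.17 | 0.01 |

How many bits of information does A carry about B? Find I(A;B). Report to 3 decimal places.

Marginals: p(A) = (0.2300, 0.3600, 0.4100), p(B) = (0.4200, 0.3800, 0.2000).
I(A;B) = Σ p(x,y)·log₂[p(x,y)/(p(x)p(y))].
  (α,a): 0.10·log₂(1.0352) = 0.0050
  (α,b): 0.08·log₂(0.9153) = -0.0102
  (α,c): 0.05·log₂(1.0870) = 0.0060
  (β,a): 0.09·log₂(0.5952) = -0.0674
  (β,b): 0.13·log₂(0.9503) = -0.0096
  (β,c): 0.14·log₂(1.9444) = 0.1343
  (γ,a): 0.23·log₂(1.3357) = 0.0960
  (γ,b): 0.17·log₂(1.0911) = 0.0214
  (γ,c): 0.01·log₂(0.1220) = -0.0304
Sum = 0.145 bits.

0.145 bits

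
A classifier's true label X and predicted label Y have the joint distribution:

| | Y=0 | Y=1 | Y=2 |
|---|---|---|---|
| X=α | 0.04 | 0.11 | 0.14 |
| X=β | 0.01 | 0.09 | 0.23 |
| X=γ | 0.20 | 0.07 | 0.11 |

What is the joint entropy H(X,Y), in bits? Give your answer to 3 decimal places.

H(X,Y) = −Σ p(x,y)·log₂ p(x,y) over all 9 cells.
  cell (α,0): −0.04·log₂0.04 = 0.1858
  cell (α,1): −0.11·log₂0.11 = 0.3503
  cell (α,2): −0.14·log₂0.14 = 0.3971
  cell (β,0): −0.01·log₂0.01 = 0.0664
  cell (β,1): −0.09·log₂0.09 = 0.3127
  cell (β,2): −0.23·log₂0.23 = 0.4877
  cell (γ,0): −0.20·log₂0.20 = 0.4644
  cell (γ,1): −0.07·log₂0.07 = 0.2686
  cell (γ,2): −0.11·log₂0.11 = 0.3503
Sum = 2.883 bits.

2.883 bits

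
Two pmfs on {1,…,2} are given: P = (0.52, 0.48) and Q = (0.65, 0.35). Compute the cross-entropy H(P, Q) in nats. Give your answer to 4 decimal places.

0.7279 nats

H(P,Q) = −Σ p·ln q.
  −0.52·ln(0.65) = 0.22401
  −0.48·ln(0.35) = 0.50391
H(P,Q) = 0.7279 nats.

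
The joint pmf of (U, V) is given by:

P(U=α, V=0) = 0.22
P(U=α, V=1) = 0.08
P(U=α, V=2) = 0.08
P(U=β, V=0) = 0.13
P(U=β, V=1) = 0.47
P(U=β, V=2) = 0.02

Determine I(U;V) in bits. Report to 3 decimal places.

0.224 bits

Marginals: p(U) = (0.3800, 0.6200), p(V) = (0.3500, 0.5500, 0.1000).
I(U;V) = H(U) + H(V) − H(U,V).
H(U) = 0.9580, H(V) = 1.3367, H(U,V) = 2.0711.
I(U;V) = 0.9580 + 1.3367 − 2.0711 = 0.224 bits.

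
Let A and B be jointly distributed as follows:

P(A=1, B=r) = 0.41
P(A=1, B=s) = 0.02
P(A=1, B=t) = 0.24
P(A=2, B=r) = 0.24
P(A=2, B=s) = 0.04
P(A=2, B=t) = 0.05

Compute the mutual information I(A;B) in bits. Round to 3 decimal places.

0.050 bits

Marginals: p(A) = (0.6700, 0.3300), p(B) = (0.6500, 0.0600, 0.2900).
I(A;B) = H(A) + H(B) − H(A,B).
H(A) = 0.9149, H(B) = 1.1654, H(A,B) = 2.0304.
I(A;B) = 0.9149 + 1.1654 − 2.0304 = 0.050 bits.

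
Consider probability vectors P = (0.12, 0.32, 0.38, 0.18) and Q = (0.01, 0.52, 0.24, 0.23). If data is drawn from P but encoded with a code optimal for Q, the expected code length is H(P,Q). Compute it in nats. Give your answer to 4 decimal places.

H(P,Q) = −Σ p·ln q.
  −0.12·ln(0.01) = 0.55262
  −0.32·ln(0.52) = 0.20926
  −0.38·ln(0.24) = 0.54230
  −0.18·ln(0.23) = 0.26454
H(P,Q) = 1.5687 nats.

1.5687 nats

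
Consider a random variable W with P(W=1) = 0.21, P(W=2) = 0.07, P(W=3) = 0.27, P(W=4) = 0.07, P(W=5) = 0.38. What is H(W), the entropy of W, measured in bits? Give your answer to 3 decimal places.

H(W) = −Σ p·log₂ p.
  −(0.21)·log₂(0.21) = 0.4728
  −(0.07)·log₂(0.07) = 0.2686
  −(0.27)·log₂(0.27) = 0.5100
  −(0.07)·log₂(0.07) = 0.2686
  −(0.38)·log₂(0.38) = 0.5305
Sum: 0.4728 + 0.2686 + 0.5100 + 0.2686 + 0.5305 = 2.050 bits.

2.050 bits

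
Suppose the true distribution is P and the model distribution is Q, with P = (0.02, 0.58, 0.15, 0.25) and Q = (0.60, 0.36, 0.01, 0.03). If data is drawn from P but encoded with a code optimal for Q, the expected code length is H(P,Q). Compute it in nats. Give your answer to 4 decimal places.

2.1702 nats

H(P,Q) = −Σ p·ln q.
  −0.02·ln(0.60) = 0.01022
  −0.58·ln(0.36) = 0.59256
  −0.15·ln(0.01) = 0.69078
  −0.25·ln(0.03) = 0.87664
H(P,Q) = 2.1702 nats.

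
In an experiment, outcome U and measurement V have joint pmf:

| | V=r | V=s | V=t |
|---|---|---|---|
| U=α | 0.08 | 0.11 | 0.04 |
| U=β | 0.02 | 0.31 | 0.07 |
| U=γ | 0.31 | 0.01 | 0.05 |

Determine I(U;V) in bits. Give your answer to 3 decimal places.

0.482 bits

Marginals: p(U) = (0.2300, 0.4000, 0.3700), p(V) = (0.4100, 0.4300, 0.1600).
I(U;V) = H(U) + H(V) − H(U,V).
H(U) = 1.5472, H(V) = 1.4740, H(U,V) = 2.5391.
I(U;V) = 1.5472 + 1.4740 − 2.5391 = 0.482 bits.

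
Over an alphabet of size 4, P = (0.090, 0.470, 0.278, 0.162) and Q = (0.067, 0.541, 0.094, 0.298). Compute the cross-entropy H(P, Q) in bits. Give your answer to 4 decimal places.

1.9988 bits

H(P,Q) = −Σ p·log₂ q.
  −0.090·log₂(0.067) = 0.35097
  −0.470·log₂(0.541) = 0.41656
  −0.278·log₂(0.094) = 0.94831
  −0.162·log₂(0.298) = 0.28295
H(P,Q) = 1.9988 bits.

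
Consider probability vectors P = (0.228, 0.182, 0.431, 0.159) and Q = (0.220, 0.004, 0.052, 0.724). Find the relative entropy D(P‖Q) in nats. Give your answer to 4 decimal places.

D(P‖Q) = Σ p·ln(p/q).
  0.228·ln(0.228/0.220) = 0.00814
  0.182·ln(0.182/0.004) = 0.69482
  0.431·ln(0.431/0.052) = 0.91151
  0.159·ln(0.159/0.724) = -0.24103
D(P‖Q) = 1.3734 nats.

1.3734 nats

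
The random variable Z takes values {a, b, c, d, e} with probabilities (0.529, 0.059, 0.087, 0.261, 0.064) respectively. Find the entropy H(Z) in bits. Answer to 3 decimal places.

1.793 bits

H(Z) = −Σ p·log₂ p.
  −(0.529)·log₂(0.529) = 0.4860
  −(0.059)·log₂(0.059) = 0.2409
  −(0.087)·log₂(0.087) = 0.3065
  −(0.261)·log₂(0.261) = 0.5058
  −(0.064)·log₂(0.064) = 0.2538
Sum: 0.4860 + 0.2409 + 0.3065 + 0.5058 + 0.2538 = 1.793 bits.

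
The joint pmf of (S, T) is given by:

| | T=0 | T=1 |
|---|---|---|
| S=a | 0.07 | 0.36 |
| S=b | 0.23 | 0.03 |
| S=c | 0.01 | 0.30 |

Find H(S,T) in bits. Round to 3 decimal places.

2.026 bits

H(S,T) = −Σ p(x,y)·log₂ p(x,y) over all 6 cells.
  cell (a,0): −0.07·log₂0.07 = 0.2686
  cell (a,1): −0.36·log₂0.36 = 0.5306
  cell (b,0): −0.23·log₂0.23 = 0.4877
  cell (b,1): −0.03·log₂0.03 = 0.1518
  cell (c,0): −0.01·log₂0.01 = 0.0664
  cell (c,1): −0.30·log₂0.30 = 0.5211
Sum = 2.026 bits.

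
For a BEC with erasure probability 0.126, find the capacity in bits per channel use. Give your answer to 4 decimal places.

0.8740 bits

Binary erasure channel: capacity C = 1 − ε.
C = 1 − 0.126 = 0.8740 bits per channel use.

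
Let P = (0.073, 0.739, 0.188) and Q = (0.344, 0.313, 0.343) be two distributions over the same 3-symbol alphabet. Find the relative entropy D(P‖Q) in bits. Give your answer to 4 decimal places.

D(P‖Q) = Σ p·log₂(p/q).
  0.073·log₂(0.073/0.344) = -0.16326
  0.739·log₂(0.739/0.313) = 0.91593
  0.188·log₂(0.188/0.343) = -0.16309
D(P‖Q) = 0.5896 bits.

0.5896 bits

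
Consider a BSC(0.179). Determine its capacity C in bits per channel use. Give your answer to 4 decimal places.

0.3221 bits

Binary symmetric channel: C = 1 − h₂(ε) where h₂ is the binary entropy function.
h₂(0.179) = −0.179·log₂0.179 − 0.821·log₂0.821 = 0.6779.
C = 1 − 0.6779 = 0.3221 bits per channel use.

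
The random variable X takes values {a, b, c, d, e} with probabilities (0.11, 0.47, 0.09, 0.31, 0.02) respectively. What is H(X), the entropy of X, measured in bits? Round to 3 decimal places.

1.812 bits

H(X) = −Σ p·log₂ p.
  −(0.11)·log₂(0.11) = 0.3503
  −(0.47)·log₂(0.47) = 0.5120
  −(0.09)·log₂(0.09) = 0.3127
  −(0.31)·log₂(0.31) = 0.5238
  −(0.02)·log₂(0.02) = 0.1129
Sum: 0.3503 + 0.5120 + 0.3127 + 0.5238 + 0.1129 = 1.812 bits.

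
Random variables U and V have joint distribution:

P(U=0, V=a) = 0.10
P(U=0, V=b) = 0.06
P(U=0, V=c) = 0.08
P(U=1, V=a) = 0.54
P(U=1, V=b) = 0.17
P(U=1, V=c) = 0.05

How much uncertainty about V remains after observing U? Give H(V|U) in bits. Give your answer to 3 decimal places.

1.203 bits

Marginals: p(U) = (0.2400, 0.7600), p(V) = (0.6400, 0.2300, 0.1300).
H(V|U) = Σ p(U) · H(V|U=·).
  U=0: p=0.2400, H(V|U=0) = 1.5546
  U=1: p=0.7600, H(V|U=1) = 1.0919
Weighted sum = 1.203 bits.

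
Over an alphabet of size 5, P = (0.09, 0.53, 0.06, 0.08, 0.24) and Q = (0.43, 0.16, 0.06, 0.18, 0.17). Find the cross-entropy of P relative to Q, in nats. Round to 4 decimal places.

H(P,Q) = −Σ p·ln q.
  −0.09·ln(0.43) = 0.07596
  −0.53·ln(0.16) = 0.97127
  −0.06·ln(0.06) = 0.16880
  −0.08·ln(0.18) = 0.13718
  −0.24·ln(0.17) = 0.42527
H(P,Q) = 1.7785 nats.

1.7785 nats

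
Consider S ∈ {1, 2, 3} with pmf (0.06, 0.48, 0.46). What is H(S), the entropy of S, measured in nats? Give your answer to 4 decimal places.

0.8783 nats

H(S) = −Σ p·ln p.
  −(0.06)·ln(0.06) = 0.16880
  −(0.48)·ln(0.48) = 0.35231
  −(0.46)·ln(0.46) = 0.35720
Sum: 0.16880 + 0.35231 + 0.35720 = 0.8783 nats.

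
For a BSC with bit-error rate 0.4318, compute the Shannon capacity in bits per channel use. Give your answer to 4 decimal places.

Binary symmetric channel: C = 1 − h₂(ε) where h₂ is the binary entropy function.
h₂(0.4318) = −0.4318·log₂0.4318 − 0.5682·log₂0.5682 = 0.9865.
C = 1 − 0.9865 = 0.0135 bits per channel use.

0.0135 bits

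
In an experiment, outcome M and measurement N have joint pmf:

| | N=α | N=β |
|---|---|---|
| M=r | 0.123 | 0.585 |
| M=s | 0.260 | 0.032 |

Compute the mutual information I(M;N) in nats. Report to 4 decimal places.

0.2377 nats

Marginals: p(M) = (0.7080, 0.2920), p(N) = (0.3830, 0.6170).
I(M;N) = Σ p(x,y)·ln[p(x,y)/(p(x)p(y))].
  (r,α): 0.123·ln(0.4536) = -0.09724
  (r,β): 0.585·ln(1.3392) = 0.17085
  (s,α): 0.260·ln(2.3248) = 0.21935
  (s,β): 0.032·ln(0.1776) = -0.05530
Sum = 0.2377 nats.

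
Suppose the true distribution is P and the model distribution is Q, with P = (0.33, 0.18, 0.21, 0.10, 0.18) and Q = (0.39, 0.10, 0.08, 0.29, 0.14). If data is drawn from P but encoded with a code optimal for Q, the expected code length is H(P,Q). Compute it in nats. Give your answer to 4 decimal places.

H(P,Q) = −Σ p·ln q.
  −0.33·ln(0.39) = 0.31073
  −0.18·ln(0.10) = 0.41447
  −0.21·ln(0.08) = 0.53040
  −0.10·ln(0.29) = 0.12379
  −0.18·ln(0.14) = 0.35390
H(P,Q) = 1.7333 nats.

1.7333 nats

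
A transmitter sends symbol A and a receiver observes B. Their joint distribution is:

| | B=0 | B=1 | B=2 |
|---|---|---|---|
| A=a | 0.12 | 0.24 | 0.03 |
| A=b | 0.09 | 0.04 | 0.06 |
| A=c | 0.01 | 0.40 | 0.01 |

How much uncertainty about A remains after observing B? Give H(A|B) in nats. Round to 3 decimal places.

0.849 nats

Chain rule: H(A|B) = H(A,B) − H(B).
Marginals: p(A) = (0.3900, 0.1900, 0.4200), p(B) = (0.2200, 0.6800, 0.1000).
H(A,B) = 1.6750 nats; H(B) = 0.8256 nats.
H(A|B) = 1.6750 − 0.8256 = 0.849 nats.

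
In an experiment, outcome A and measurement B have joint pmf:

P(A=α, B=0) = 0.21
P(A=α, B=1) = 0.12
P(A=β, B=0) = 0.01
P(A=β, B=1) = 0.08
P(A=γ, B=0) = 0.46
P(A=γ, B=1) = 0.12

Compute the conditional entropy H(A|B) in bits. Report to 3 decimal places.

1.176 bits

Chain rule: H(A|B) = H(A,B) − H(B).
Marginals: p(A) = (0.3300, 0.0900, 0.5800), p(B) = (0.6800, 0.3200).
H(A,B) = 2.0802 bits; H(B) = 0.9044 bits.
H(A|B) = 2.0802 − 0.9044 = 1.176 bits.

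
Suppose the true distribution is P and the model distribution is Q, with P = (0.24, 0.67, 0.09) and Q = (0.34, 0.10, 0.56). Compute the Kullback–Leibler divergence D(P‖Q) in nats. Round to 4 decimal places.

1.0263 nats

D(P‖Q) = Σ p·ln(p/q).
  0.24·ln(0.24/0.34) = -0.08359
  0.67·ln(0.67/0.10) = 1.27441
  0.09·ln(0.09/0.56) = -0.16453
D(P‖Q) = 1.0263 nats.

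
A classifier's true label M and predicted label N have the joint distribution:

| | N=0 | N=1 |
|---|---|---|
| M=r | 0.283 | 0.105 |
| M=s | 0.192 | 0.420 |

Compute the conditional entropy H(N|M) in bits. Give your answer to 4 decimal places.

0.8761 bits

Chain rule: H(N|M) = H(M,N) − H(M).
Marginals: p(M) = (0.3880, 0.6120), p(N) = (0.4750, 0.5250).
H(M,N) = 1.8396 bits; H(M) = 0.9635 bits.
H(N|M) = 1.8396 − 0.9635 = 0.8761 bits.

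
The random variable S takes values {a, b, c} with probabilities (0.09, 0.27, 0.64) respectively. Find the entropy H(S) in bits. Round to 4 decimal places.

H(S) = −Σ p·log₂ p.
  −(0.09)·log₂(0.09) = 0.31265
  −(0.27)·log₂(0.27) = 0.51002
  −(0.64)·log₂(0.64) = 0.41207
Sum: 0.31265 + 0.51002 + 0.41207 = 1.2347 bits.

1.2347 bits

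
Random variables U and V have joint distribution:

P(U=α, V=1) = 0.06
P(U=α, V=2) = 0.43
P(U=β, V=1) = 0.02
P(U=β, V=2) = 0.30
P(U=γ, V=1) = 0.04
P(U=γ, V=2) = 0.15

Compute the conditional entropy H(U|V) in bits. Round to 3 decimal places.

1.468 bits

Marginals: p(U) = (0.4900, 0.3200, 0.1900), p(V) = (0.1200, 0.8800).
H(U|V) = Σ p(V) · H(U|V=·).
  V=1: p=0.1200, H(U|V=1) = 1.4591
  V=2: p=0.8800, H(U|V=2) = 1.4692
Weighted sum = 1.468 bits.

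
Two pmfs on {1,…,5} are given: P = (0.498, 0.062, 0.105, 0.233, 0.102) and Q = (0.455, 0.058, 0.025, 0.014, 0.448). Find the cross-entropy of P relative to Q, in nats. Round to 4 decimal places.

H(P,Q) = −Σ p·ln q.
  −0.498·ln(0.455) = 0.39215
  −0.062·ln(0.058) = 0.17653
  −0.105·ln(0.025) = 0.38733
  −0.233·ln(0.014) = 0.99461
  −0.102·ln(0.448) = 0.08190
H(P,Q) = 2.0325 nats.

2.0325 nats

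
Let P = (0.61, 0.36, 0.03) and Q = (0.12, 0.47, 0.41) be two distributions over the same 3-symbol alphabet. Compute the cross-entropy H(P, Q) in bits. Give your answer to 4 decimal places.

2.2967 bits

H(P,Q) = −Σ p·log₂ q.
  −0.61·log₂(0.12) = 1.86593
  −0.36·log₂(0.47) = 0.39214
  −0.03·log₂(0.41) = 0.03859
H(P,Q) = 2.2967 bits.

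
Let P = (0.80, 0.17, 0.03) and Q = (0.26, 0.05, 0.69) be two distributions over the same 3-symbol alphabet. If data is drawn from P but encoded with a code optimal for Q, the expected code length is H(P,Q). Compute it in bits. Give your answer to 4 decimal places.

2.3055 bits

H(P,Q) = −Σ p·log₂ q.
  −0.80·log₂(0.26) = 1.55473
  −0.17·log₂(0.05) = 0.73473
  −0.03·log₂(0.69) = 0.01606
H(P,Q) = 2.3055 bits.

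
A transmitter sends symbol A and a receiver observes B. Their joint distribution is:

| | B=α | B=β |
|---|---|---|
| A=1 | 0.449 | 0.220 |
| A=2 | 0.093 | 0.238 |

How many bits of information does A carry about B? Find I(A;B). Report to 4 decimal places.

0.1000 bits

Marginals: p(A) = (0.6690, 0.3310), p(B) = (0.5420, 0.4580).
I(A;B) = H(A) + H(B) − H(A,B).
H(A) = 0.9159, H(B) = 0.9949, H(A,B) = 1.8108.
I(A;B) = 0.9159 + 0.9949 − 1.8108 = 0.1000 bits.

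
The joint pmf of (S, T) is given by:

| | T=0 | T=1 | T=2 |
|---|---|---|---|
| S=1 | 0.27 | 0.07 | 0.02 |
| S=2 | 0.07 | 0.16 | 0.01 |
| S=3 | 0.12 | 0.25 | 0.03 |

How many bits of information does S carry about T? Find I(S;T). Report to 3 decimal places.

0.152 bits

Marginals: p(S) = (0.3600, 0.2400, 0.4000), p(T) = (0.4600, 0.4800, 0.0600).
I(S;T) = Σ p(x,y)·log₂[p(x,y)/(p(x)p(y))].
  (1,0): 0.27·log₂(1.6304) = 0.1904
  (1,1): 0.07·log₂(0.4051) = -0.0913
  (1,2): 0.02·log₂(0.9259) = -0.0022
  (2,0): 0.07·log₂(0.6341) = -0.0460
  (2,1): 0.16·log₂(1.3889) = 0.0758
  (2,2): 0.01·log₂(0.6944) = -0.0053
  (3,0): 0.12·log₂(0.6522) = -0.0740
  (3,1): 0.25·log₂(1.3021) = 0.0952
  (3,2): 0.03·log₂(1.2500) = 0.0097
Sum = 0.152 bits.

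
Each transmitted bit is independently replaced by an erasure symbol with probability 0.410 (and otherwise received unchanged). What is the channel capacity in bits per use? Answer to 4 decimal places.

Binary erasure channel: capacity C = 1 − ε.
C = 1 − 0.410 = 0.5900 bits per channel use.

0.5900 bits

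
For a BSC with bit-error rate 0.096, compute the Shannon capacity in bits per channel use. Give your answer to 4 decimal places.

0.5438 bits

Binary symmetric channel: C = 1 − h₂(ε) where h₂ is the binary entropy function.
h₂(0.096) = −0.096·log₂0.096 − 0.904·log₂0.904 = 0.4562.
C = 1 − 0.4562 = 0.5438 bits per channel use.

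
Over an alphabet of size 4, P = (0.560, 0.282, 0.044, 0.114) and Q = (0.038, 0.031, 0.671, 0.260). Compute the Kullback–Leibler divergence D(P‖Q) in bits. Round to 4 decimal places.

D(P‖Q) = Σ p·log₂(p/q).
  0.560·log₂(0.560/0.038) = 2.17356
  0.282·log₂(0.282/0.031) = 0.89827
  0.044·log₂(0.044/0.671) = -0.17295
  0.114·log₂(0.114/0.260) = -0.13560
D(P‖Q) = 2.7633 bits.

2.7633 bits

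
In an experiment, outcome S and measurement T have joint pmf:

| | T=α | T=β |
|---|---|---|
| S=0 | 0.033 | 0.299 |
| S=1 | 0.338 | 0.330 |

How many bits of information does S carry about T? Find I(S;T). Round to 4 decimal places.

Marginals: p(S) = (0.3320, 0.6680), p(T) = (0.3710, 0.6290).
I(S;T) = H(S) + H(T) − H(S,T).
H(S) = 0.9170, H(T) = 0.9514, H(S,T) = 1.7400.
I(S;T) = 0.9170 + 0.9514 − 1.7400 = 0.1284 bits.

0.1284 bits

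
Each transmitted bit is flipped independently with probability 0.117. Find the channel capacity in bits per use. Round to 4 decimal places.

0.4793 bits

Binary symmetric channel: C = 1 − h₂(ε) where h₂ is the binary entropy function.
h₂(0.117) = −0.117·log₂0.117 − 0.883·log₂0.883 = 0.5207.
C = 1 − 0.5207 = 0.4793 bits per channel use.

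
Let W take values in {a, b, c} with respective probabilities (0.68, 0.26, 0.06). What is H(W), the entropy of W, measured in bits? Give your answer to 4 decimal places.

1.1272 bits

H(W) = −Σ p·log₂ p.
  −(0.68)·log₂(0.68) = 0.37835
  −(0.26)·log₂(0.26) = 0.50529
  −(0.06)·log₂(0.06) = 0.24353
Sum: 0.37835 + 0.50529 + 0.24353 = 1.1272 bits.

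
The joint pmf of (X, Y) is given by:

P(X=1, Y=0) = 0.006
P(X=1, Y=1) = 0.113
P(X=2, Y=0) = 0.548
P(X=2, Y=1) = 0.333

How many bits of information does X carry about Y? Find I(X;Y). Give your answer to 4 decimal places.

Marginals: p(X) = (0.1190, 0.8810), p(Y) = (0.5540, 0.4460).
I(X;Y) = Σ p(x,y)·log₂[p(x,y)/(p(x)p(y))].
  (1,0): 0.006·log₂(0.0910) = -0.02075
  (1,1): 0.113·log₂(2.1291) = 0.12320
  (2,0): 0.548·log₂(1.1228) = 0.09156
  (2,1): 0.333·log₂(0.8475) = -0.07950
Sum = 0.1145 bits.

0.1145 bits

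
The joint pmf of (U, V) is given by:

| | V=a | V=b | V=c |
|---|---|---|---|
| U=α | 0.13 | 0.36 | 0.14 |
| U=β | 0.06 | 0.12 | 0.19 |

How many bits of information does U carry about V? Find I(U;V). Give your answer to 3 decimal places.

Marginals: p(U) = (0.6300, 0.3700), p(V) = (0.1900, 0.4800, 0.3300).
I(U;V) = H(U) + H(V) − H(U,V).
H(U) = 0.9507, H(V) = 1.4913, H(U,V) = 2.3762.
I(U;V) = 0.9507 + 1.4913 − 2.3762 = 0.066 bits.

0.066 bits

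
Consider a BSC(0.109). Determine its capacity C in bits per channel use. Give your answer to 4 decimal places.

Binary symmetric channel: C = 1 − h₂(ε) where h₂ is the binary entropy function.
h₂(0.109) = −0.109·log₂0.109 − 0.891·log₂0.891 = 0.4969.
C = 1 − 0.4969 = 0.5031 bits per channel use.

0.5031 bits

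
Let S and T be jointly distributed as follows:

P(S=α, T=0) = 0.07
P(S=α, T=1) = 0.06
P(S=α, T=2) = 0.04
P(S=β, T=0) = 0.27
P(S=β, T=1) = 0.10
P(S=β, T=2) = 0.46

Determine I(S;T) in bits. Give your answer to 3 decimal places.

0.055 bits

Marginals: p(S) = (0.1700, 0.8300), p(T) = (0.3400, 0.1600, 0.5000).
I(S;T) = Σ p(x,y)·log₂[p(x,y)/(p(x)p(y))].
  (α,0): 0.07·log₂(1.2111) = 0.0193
  (α,1): 0.06·log₂(2.2059) = 0.0685
  (α,2): 0.04·log₂(0.4706) = -0.0435
  (β,0): 0.27·log₂(0.9568) = -0.0172
  (β,1): 0.10·log₂(0.7530) = -0.0409
  (β,2): 0.46·log₂(1.1084) = 0.0683
Sum = 0.055 bits.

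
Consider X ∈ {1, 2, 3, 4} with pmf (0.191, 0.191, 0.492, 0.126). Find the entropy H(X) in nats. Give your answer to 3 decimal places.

1.242 nats

H(X) = −Σ p·ln p.
  −(0.191)·ln(0.191) = 0.3162
  −(0.191)·ln(0.191) = 0.3162
  −(0.492)·ln(0.492) = 0.3490
  −(0.126)·ln(0.126) = 0.2610
Sum: 0.3162 + 0.3162 + 0.3490 + 0.2610 = 1.242 nats.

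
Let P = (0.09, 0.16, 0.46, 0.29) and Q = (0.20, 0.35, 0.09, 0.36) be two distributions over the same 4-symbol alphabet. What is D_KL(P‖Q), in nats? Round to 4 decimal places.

D(P‖Q) = Σ p·ln(p/q).
  0.09·ln(0.09/0.20) = -0.07187
  0.16·ln(0.16/0.35) = -0.12524
  0.46·ln(0.46/0.09) = 0.75045
  0.29·ln(0.29/0.36) = -0.06270
D(P‖Q) = 0.4906 nats.

0.4906 nats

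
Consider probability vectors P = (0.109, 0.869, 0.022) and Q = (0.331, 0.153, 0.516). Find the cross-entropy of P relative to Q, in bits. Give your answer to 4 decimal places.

2.5485 bits

H(P,Q) = −Σ p·log₂ q.
  −0.109·log₂(0.331) = 0.17387
  −0.869·log₂(0.153) = 2.35360
  −0.022·log₂(0.516) = 0.02100
H(P,Q) = 2.5485 bits.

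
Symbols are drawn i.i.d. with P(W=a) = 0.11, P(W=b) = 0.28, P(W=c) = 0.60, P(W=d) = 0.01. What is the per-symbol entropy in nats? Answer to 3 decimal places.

0.952 nats

H(W) = −Σ p·ln p.
  −(0.11)·ln(0.11) = 0.2428
  −(0.28)·ln(0.28) = 0.3564
  −(0.60)·ln(0.60) = 0.3065
  −(0.01)·ln(0.01) = 0.0461
Sum: 0.2428 + 0.3564 + 0.3065 + 0.0461 = 0.952 nats.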